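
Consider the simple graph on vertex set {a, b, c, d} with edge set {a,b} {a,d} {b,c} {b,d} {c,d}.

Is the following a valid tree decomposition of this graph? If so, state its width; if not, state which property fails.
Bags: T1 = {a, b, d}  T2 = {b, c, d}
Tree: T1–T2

Checking the three conditions: (i) the bags cover all of {a, b, c, d}; (ii) for each edge, some bag contains both endpoints; (iii) the bags containing any fixed vertex form a subtree. All hold, so the decomposition is valid with width 3 − 1 = 2.

Yes; width 2.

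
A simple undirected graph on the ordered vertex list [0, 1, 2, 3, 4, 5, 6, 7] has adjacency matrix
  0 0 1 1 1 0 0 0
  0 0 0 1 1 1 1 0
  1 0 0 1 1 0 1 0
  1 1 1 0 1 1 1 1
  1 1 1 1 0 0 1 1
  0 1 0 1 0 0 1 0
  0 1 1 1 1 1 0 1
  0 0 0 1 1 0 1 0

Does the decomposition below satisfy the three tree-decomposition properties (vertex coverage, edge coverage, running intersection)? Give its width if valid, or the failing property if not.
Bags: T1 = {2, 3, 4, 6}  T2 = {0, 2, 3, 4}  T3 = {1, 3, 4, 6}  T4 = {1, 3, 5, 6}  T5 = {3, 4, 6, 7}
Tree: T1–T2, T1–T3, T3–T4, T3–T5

Yes; width 3.

Vertex coverage: the bags together contain {0, 1, 2, 3, 4, 5, 6, 7}, the full vertex set. Edge coverage: each edge of G has both endpoints in at least one bag. Running intersection: for every vertex, the bags containing it form a connected subtree. All three properties hold, so this is a valid tree decomposition of width max|bag| − 1 = 3, and hence tw(G) ≤ 3.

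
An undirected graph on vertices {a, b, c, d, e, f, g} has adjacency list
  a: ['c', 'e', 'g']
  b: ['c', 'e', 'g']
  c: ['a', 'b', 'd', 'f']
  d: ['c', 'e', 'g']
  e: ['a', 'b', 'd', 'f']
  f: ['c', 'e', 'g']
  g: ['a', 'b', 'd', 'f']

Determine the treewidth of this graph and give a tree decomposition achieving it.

Every bag has size at most 4, so the width is 4 − 1 = 3 and tw(G) ≤ 3. For the lower bound: the 4 vertex sets {b,e}, {f,g}, {c}, {d} are disjoint, each induces a connected subgraph, and every pair is joined by at least one edge of G. Contracting each set to a single vertex therefore yields K_{4} as a minor, and since treewidth is minor-monotone, tw(G) ≥ tw(K_{4}) = 3. Therefore the treewidth is 3.

Treewidth 3.
One such decomposition:
Bags: B1 = {b, c, e, g}  B2 = {c, e, f, g}  B3 = {c, d, e, g}  B4 = {a, c, e, g}
Tree: B1–B2, B2–B3, B3–B4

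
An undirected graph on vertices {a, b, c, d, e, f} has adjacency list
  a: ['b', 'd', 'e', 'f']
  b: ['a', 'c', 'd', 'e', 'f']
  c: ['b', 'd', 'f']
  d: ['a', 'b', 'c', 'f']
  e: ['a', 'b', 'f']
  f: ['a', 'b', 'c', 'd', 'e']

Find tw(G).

3

A width-3 tree decomposition is:
Bags: B1 = {b, c, d, f}  B2 = {a, b, d, f}  B3 = {a, b, e, f}
Tree: B1–B2, B2–B3
The largest bag has 4 vertices, giving width 3; this decomposition certifies tw(G) ≤ 3. On the other hand G contains the 4-clique {b, c, d, f}. A clique must lie in a single bag of any decomposition, so no decomposition can have width below 3. The upper and lower bounds meet at 3, so that is the treewidth.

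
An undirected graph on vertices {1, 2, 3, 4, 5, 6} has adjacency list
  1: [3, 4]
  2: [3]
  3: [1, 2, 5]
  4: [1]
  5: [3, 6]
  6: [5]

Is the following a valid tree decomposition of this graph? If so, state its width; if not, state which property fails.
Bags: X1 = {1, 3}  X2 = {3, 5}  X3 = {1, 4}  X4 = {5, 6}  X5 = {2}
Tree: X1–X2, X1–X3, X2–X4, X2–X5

No — edge (3,2) lies in no bag.

A tree decomposition must satisfy three properties: every vertex lies in some bag; for every edge, both endpoints lie together in some bag; and for every vertex, the bags containing it form a connected subtree. Here edge (3,2) lies in no bag, so the decomposition is invalid.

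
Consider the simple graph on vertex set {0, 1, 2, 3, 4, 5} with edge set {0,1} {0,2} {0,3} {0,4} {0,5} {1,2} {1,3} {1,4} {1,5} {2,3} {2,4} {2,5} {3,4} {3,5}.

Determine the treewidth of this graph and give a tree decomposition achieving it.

Treewidth 4.
One such decomposition:
Bags: B1 = {0, 1, 2, 3, 5}  B2 = {0, 1, 2, 3, 4}
Tree: B1–B2

Every bag has size at most 5, so the width is 5 − 1 = 4 and tw(G) ≤ 4. For the lower bound, the 5 vertices {0, 1, 2, 3, 4} are pairwise adjacent, and any tree decomposition puts a clique entirely inside one bag — forcing width ≥ 4. Combining the bounds, tw(G) = 4.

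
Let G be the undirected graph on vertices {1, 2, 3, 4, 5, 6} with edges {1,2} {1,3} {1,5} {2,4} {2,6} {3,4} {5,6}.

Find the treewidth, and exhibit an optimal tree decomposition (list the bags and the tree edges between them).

Treewidth 2.
One such decomposition:
Bags: B1 = {2, 5, 6}  B2 = {1, 2, 5}  B3 = {1, 2, 4}  B4 = {1, 3, 4}
Tree: B1–B2, B2–B3, B3–B4

Each bag holds 3 vertices, so the decomposition has width 2, which upper-bounds the treewidth. Since 6–5–1–2–6 is a cycle in G, G is not acyclic. Forests are exactly the graphs of treewidth ≤ 1, so tw(G) ≥ 2. The upper and lower bounds meet at 2, so that is the treewidth.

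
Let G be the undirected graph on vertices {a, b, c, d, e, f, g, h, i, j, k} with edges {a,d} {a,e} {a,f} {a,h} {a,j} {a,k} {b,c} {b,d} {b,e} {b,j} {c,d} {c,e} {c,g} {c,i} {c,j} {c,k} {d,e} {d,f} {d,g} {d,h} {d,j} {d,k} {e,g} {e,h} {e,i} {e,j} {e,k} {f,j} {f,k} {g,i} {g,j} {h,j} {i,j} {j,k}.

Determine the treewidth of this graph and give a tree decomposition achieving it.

Every bag has size at most 5, so the width is 5 − 1 = 4 and tw(G) ≤ 4. Conversely, {a, d, e, h, j} is a clique of size 5, and the vertices of any clique must share a bag in every tree decomposition; so some bag has ≥ 5 vertices and tw(G) ≥ 4. Therefore the treewidth is 4.

Treewidth 4.
One optimal decomposition is:
Bags: B1 = {c, d, e, j, k}  B2 = {a, d, e, j, k}  B3 = {c, d, e, g, j}  B4 = {c, e, g, i, j}  B5 = {b, c, d, e, j}  B6 = {a, d, f, j, k}  B7 = {a, d, e, h, j}
Tree: B1–B2, B1–B3, B3–B4, B3–B5, B2–B6, B2–B7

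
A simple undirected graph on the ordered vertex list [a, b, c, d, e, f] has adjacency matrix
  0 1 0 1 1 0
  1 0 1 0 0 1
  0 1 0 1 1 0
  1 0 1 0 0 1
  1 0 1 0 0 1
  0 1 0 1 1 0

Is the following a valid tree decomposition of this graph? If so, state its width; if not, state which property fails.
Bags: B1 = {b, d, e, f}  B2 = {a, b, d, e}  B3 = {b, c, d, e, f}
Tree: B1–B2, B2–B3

A tree decomposition must satisfy three properties: every vertex lies in some bag; for every edge, both endpoints lie together in some bag; and for every vertex, the bags containing it form a connected subtree. Here bags containing vertex f are not connected in the tree, so the decomposition is invalid.

No — bags containing vertex f are not connected in the tree.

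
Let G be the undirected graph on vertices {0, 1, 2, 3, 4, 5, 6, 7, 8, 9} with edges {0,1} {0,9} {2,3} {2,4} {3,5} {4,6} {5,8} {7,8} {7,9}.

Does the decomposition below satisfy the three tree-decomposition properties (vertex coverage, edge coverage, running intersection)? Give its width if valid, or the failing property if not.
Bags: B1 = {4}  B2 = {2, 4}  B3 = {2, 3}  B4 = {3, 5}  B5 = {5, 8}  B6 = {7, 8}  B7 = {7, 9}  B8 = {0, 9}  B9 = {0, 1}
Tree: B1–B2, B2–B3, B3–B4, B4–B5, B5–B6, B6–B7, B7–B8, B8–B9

No — vertex 6 appears in no bag.

A tree decomposition must satisfy three properties: every vertex lies in some bag; for every edge, both endpoints lie together in some bag; and for every vertex, the bags containing it form a connected subtree. Here vertex 6 appears in no bag, so the decomposition is invalid.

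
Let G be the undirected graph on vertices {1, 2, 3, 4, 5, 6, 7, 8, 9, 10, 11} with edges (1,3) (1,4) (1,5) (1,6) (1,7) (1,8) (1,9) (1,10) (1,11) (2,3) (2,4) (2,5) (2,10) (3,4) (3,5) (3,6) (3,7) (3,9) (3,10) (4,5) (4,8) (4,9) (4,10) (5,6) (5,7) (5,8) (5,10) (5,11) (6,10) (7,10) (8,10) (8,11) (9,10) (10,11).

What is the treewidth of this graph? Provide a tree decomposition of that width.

Every bag has size at most 5, so the width is 5 − 1 = 4 and tw(G) ≤ 4. For the lower bound, the 5 vertices {1, 3, 4, 9, 10} are pairwise adjacent, and any tree decomposition puts a clique entirely inside one bag — forcing width ≥ 4. Combining the bounds, tw(G) = 4.

Treewidth 4.
Bags: B1 = {1, 3, 4, 5, 10}  B2 = {1, 4, 5, 8, 10}  B3 = {1, 3, 5, 7, 10}  B4 = {1, 3, 4, 9, 10}  B5 = {2, 3, 4, 5, 10}  B6 = {1, 3, 5, 6, 10}  B7 = {1, 5, 8, 10, 11}
Tree: B1–B2, B1–B3, B1–B4, B1–B5, B3–B6, B2–B7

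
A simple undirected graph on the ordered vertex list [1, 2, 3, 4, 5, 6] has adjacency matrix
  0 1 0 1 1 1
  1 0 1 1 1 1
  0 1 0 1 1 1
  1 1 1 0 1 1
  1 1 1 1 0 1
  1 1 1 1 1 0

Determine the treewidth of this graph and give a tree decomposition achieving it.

Treewidth 4.
One optimal decomposition is:
Bags: B1 = {2, 3, 4, 5, 6}  B2 = {1, 2, 4, 5, 6}
Tree: B1–B2

The largest bag has 5 vertices, giving width 4; this decomposition certifies tw(G) ≤ 4. Conversely, {1, 2, 4, 5, 6} is a clique of size 5, and the vertices of any clique must share a bag in every tree decomposition; so some bag has ≥ 5 vertices and tw(G) ≥ 4. Combining the bounds, tw(G) = 4.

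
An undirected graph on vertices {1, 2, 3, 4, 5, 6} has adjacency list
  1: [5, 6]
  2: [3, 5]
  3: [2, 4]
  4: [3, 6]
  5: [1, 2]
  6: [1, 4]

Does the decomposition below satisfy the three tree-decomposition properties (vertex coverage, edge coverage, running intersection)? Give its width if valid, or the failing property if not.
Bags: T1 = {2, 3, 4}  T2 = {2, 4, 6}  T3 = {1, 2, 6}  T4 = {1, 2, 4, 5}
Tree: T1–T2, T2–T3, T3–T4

A tree decomposition must satisfy three properties: every vertex lies in some bag; for every edge, both endpoints lie together in some bag; and for every vertex, the bags containing it form a connected subtree. Here bags containing vertex 4 are not connected in the tree, so the decomposition is invalid.

No — bags containing vertex 4 are not connected in the tree.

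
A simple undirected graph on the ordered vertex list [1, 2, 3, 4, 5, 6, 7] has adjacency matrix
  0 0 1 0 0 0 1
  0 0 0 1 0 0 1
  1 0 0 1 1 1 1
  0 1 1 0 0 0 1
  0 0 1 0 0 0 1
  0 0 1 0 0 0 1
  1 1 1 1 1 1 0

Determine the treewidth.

2

A width-2 tree decomposition is:
Bags: B1 = {3, 4, 7}  B2 = {3, 6, 7}  B3 = {2, 4, 7}  B4 = {3, 5, 7}  B5 = {1, 3, 7}
Tree: B1–B2, B1–B3, B2–B4, B1–B5
The largest bag has 3 vertices, giving width 2; this decomposition certifies tw(G) ≤ 2. Conversely, {2, 4, 7} is a clique of size 3, and the vertices of any clique must share a bag in every tree decomposition; so some bag has ≥ 3 vertices and tw(G) ≥ 2. Therefore the treewidth is 2.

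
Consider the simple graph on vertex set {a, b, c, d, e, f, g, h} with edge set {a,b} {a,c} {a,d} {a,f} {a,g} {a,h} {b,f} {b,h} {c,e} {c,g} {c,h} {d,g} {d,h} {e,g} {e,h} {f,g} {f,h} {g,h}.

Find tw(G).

3

A width-3 tree decomposition is:
Bags: B1 = {a, c, g, h}  B2 = {a, d, g, h}  B3 = {a, f, g, h}  B4 = {a, b, f, h}  B5 = {c, e, g, h}
Tree: B1–B2, B2–B3, B3–B4, B1–B5
The largest bag has 4 vertices, giving width 3; this decomposition certifies tw(G) ≤ 3. For the lower bound, the 4 vertices {c, e, g, h} are pairwise adjacent, and any tree decomposition puts a clique entirely inside one bag — forcing width ≥ 3. Therefore the treewidth is 3.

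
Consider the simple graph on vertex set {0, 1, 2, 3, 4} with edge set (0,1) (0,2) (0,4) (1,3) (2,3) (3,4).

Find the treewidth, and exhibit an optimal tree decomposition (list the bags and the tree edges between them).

The largest bag has 3 vertices, giving width 2; this decomposition certifies tw(G) ≤ 2. Since 4–0–1–3–4 is a cycle in G, G is not acyclic. Forests are exactly the graphs of treewidth ≤ 1, so tw(G) ≥ 2. The upper and lower bounds meet at 2, so that is the treewidth.

Treewidth 2.
Bags: B1 = {0, 3, 4}  B2 = {0, 1, 3}  B3 = {0, 2, 3}
Tree: B1–B2, B2–B3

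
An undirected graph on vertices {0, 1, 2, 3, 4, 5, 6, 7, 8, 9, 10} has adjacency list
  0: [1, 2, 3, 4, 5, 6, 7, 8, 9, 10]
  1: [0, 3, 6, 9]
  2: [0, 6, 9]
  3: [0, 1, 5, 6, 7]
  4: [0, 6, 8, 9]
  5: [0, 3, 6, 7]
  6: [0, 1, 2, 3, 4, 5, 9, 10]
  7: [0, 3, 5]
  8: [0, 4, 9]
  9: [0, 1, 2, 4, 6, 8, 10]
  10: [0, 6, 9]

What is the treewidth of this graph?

A width-3 tree decomposition is:
Bags: B1 = {0, 1, 6, 9}  B2 = {0, 1, 3, 6}  B3 = {0, 3, 5, 6}  B4 = {0, 3, 5, 7}  B5 = {0, 4, 6, 9}  B6 = {0, 6, 9, 10}  B7 = {0, 4, 8, 9}  B8 = {0, 2, 6, 9}
Tree: B1–B2, B2–B3, B3–B4, B1–B5, B1–B6, B5–B7, B6–B8
Every bag has size at most 4, so the width is 4 − 1 = 3 and tw(G) ≤ 3. On the other hand G contains the 4-clique {0, 4, 8, 9}. A clique must lie in a single bag of any decomposition, so no decomposition can have width below 3. Therefore the treewidth is 3.

3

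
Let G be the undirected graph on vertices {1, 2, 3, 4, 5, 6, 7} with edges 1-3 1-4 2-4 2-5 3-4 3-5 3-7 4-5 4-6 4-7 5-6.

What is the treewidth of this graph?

2

A width-2 tree decomposition is:
Bags: B1 = {3, 4, 5}  B2 = {4, 5, 6}  B3 = {2, 4, 5}  B4 = {3, 4, 7}  B5 = {1, 3, 4}
Tree: B1–B2, B2–B3, B1–B4, B1–B5
Every bag has size at most 3, so the width is 3 − 1 = 2 and tw(G) ≤ 2. Conversely, {2, 4, 5} is a clique of size 3, and the vertices of any clique must share a bag in every tree decomposition; so some bag has ≥ 3 vertices and tw(G) ≥ 2. The upper and lower bounds meet at 2, so that is the treewidth.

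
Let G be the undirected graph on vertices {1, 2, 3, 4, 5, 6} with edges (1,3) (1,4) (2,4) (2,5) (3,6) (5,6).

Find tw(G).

2

A width-2 tree decomposition is:
Bags: B1 = {1, 3, 6}  B2 = {1, 4, 6}  B3 = {2, 4, 6}  B4 = {2, 5, 6}
Tree: B1–B2, B2–B3, B3–B4
The largest bag has 3 vertices, giving width 2; this decomposition certifies tw(G) ≤ 2. Since 6–3–1–4–2–5–6 is a cycle in G, G is not acyclic. Forests are exactly the graphs of treewidth ≤ 1, so tw(G) ≥ 2. Therefore the treewidth is 2.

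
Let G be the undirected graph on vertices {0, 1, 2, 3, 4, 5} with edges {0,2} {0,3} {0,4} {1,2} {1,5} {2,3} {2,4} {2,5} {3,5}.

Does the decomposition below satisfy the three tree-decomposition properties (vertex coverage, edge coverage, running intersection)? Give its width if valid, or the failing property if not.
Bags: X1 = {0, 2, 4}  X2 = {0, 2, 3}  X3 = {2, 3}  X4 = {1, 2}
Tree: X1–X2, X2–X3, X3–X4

No — vertex 5 appears in no bag.

A tree decomposition must satisfy three properties: every vertex lies in some bag; for every edge, both endpoints lie together in some bag; and for every vertex, the bags containing it form a connected subtree. Here vertex 5 appears in no bag, so the decomposition is invalid.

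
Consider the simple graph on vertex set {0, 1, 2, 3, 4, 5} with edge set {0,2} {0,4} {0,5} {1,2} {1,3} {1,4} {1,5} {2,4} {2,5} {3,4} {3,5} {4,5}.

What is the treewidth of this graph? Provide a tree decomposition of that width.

Treewidth 3.
Bags: B1 = {0, 2, 4, 5}  B2 = {1, 2, 4, 5}  B3 = {1, 3, 4, 5}
Tree: B1–B2, B2–B3

The largest bag has 4 vertices, giving width 3; this decomposition certifies tw(G) ≤ 3. On the other hand G contains the 4-clique {0, 2, 4, 5}. A clique must lie in a single bag of any decomposition, so no decomposition can have width below 3. Combining the bounds, tw(G) = 3.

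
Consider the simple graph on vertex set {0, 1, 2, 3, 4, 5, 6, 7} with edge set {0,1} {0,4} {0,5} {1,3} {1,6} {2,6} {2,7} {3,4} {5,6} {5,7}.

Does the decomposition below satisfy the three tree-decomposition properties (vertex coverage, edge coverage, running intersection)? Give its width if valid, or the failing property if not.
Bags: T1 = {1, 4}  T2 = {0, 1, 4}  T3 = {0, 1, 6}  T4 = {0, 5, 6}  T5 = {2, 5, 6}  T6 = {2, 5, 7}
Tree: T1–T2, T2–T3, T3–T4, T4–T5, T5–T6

No — vertex 3 appears in no bag.

A tree decomposition must satisfy three properties: every vertex lies in some bag; for every edge, both endpoints lie together in some bag; and for every vertex, the bags containing it form a connected subtree. Here vertex 3 appears in no bag, so the decomposition is invalid.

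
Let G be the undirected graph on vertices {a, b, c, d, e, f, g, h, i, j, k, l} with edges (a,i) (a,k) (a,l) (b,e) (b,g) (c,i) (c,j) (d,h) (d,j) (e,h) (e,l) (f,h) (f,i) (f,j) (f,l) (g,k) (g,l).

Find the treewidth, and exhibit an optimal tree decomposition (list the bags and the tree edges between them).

The largest bag has 4 vertices, giving width 3; this decomposition certifies tw(G) ≤ 3. For the lower bound: the 4 vertex sets {c,d,j}, {i}, {f}, {a,e,h,l} are disjoint, each induces a connected subgraph, and every pair is joined by at least one edge of G. Contracting each set to a single vertex therefore yields K_{4} as a minor, and since treewidth is minor-monotone, tw(G) ≥ tw(K_{4}) = 3. Combining the bounds, tw(G) = 3.

Treewidth 3.
One optimal decomposition is:
Bags: B1 = {c, d, i, j}  B2 = {d, f, i, j}  B3 = {d, f, h, i}  B4 = {a, f, h, i}  B5 = {a, f, h, l}  B6 = {a, e, h, l}  B7 = {a, e, k, l}  B8 = {e, g, k, l}  B9 = {b, e, g, k}
Tree: B1–B2, B2–B3, B3–B4, B4–B5, B5–B6, B6–B7, B7–B8, B8–B9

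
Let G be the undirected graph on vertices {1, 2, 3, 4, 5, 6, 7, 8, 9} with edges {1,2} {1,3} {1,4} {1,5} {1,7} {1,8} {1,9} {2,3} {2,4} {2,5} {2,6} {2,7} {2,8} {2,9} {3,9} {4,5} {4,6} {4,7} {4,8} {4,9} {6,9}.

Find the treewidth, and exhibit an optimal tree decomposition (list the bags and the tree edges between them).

Treewidth 3.
One optimal decomposition is:
Bags: B1 = {1, 2, 4, 7}  B2 = {1, 2, 4, 9}  B3 = {1, 2, 4, 8}  B4 = {2, 4, 6, 9}  B5 = {1, 2, 4, 5}  B6 = {1, 2, 3, 9}
Tree: B1–B2, B1–B3, B2–B4, B3–B5, B2–B6

Every bag has size at most 4, so the width is 4 − 1 = 3 and tw(G) ≤ 3. On the other hand G contains the 4-clique {1, 2, 3, 9}. A clique must lie in a single bag of any decomposition, so no decomposition can have width below 3. Hence tw(G) = 3 exactly.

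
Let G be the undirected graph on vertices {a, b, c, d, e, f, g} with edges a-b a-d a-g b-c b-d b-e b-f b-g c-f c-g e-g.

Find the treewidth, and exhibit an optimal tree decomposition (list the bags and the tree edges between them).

The largest bag has 3 vertices, giving width 2; this decomposition certifies tw(G) ≤ 2. Conversely, {a, b, d} is a clique of size 3, and the vertices of any clique must share a bag in every tree decomposition; so some bag has ≥ 3 vertices and tw(G) ≥ 2. Combining the bounds, tw(G) = 2.

Treewidth 2.
Bags: B1 = {b, c, g}  B2 = {b, c, f}  B3 = {a, b, g}  B4 = {a, b, d}  B5 = {b, e, g}
Tree: B1–B2, B1–B3, B3–B4, B1–B5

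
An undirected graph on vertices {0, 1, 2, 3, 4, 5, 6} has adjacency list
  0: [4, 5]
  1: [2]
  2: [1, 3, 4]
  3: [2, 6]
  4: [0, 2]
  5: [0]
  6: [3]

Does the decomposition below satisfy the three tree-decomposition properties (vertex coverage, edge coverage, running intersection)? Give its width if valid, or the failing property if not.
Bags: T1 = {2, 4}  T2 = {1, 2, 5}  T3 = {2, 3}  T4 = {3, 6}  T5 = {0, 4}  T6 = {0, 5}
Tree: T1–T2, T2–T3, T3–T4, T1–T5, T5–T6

No — bags containing vertex 5 are not connected in the tree.

A tree decomposition must satisfy three properties: every vertex lies in some bag; for every edge, both endpoints lie together in some bag; and for every vertex, the bags containing it form a connected subtree. Here bags containing vertex 5 are not connected in the tree, so the decomposition is invalid.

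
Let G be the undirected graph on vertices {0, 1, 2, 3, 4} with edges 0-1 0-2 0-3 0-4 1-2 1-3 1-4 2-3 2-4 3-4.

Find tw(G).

A width-4 tree decomposition is:
Bags: B1 = {0, 1, 2, 3, 4}
Tree: (single bag)
With just one bag of size 5, the width is 5 − 1 = 4, so tw(G) ≤ 4. On the other hand G contains the 5-clique {0, 1, 2, 3, 4}. A clique must lie in a single bag of any decomposition, so no decomposition can have width below 4. Hence tw(G) = 4 exactly.

4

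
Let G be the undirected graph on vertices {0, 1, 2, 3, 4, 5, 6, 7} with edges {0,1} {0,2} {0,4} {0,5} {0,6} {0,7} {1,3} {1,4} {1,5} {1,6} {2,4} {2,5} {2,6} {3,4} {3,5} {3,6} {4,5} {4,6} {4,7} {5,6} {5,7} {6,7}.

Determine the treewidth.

4

A width-4 tree decomposition is:
Bags: B1 = {1, 3, 4, 5, 6}  B2 = {0, 1, 4, 5, 6}  B3 = {0, 4, 5, 6, 7}  B4 = {0, 2, 4, 5, 6}
Tree: B1–B2, B2–B3, B2–B4
Each bag holds 5 vertices, so the decomposition has width 4, which upper-bounds the treewidth. For the lower bound, the 5 vertices {0, 1, 4, 5, 6} are pairwise adjacent, and any tree decomposition puts a clique entirely inside one bag — forcing width ≥ 4. Combining the bounds, tw(G) = 4.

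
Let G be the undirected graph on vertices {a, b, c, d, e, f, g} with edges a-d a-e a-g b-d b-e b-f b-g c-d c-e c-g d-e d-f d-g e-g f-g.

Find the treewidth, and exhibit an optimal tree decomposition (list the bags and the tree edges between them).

Treewidth 3.
One such decomposition:
Bags: B1 = {a, d, e, g}  B2 = {b, d, e, g}  B3 = {b, d, f, g}  B4 = {c, d, e, g}
Tree: B1–B2, B2–B3, B1–B4

The largest bag has 4 vertices, giving width 3; this decomposition certifies tw(G) ≤ 3. Conversely, {c, d, e, g} is a clique of size 4, and the vertices of any clique must share a bag in every tree decomposition; so some bag has ≥ 4 vertices and tw(G) ≥ 3. Combining the bounds, tw(G) = 3.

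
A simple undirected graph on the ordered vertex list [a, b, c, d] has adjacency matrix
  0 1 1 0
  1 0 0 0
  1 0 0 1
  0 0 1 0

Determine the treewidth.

A width-1 tree decomposition is:
Bags: B1 = {c, d}  B2 = {a, c}  B3 = {a, b}
Tree: B1–B2, B2–B3
Each bag holds 2 vertices, so the decomposition has width 1, which upper-bounds the treewidth. Any graph with an edge has treewidth ≥ 1, and G has the edge c–d. Combining the bounds, tw(G) = 1.

1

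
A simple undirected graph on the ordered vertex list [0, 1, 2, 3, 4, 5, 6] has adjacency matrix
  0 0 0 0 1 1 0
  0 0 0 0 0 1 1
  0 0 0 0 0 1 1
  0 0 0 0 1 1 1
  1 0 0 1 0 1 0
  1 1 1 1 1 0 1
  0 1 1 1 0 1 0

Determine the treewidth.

2

A width-2 tree decomposition is:
Bags: B1 = {3, 5, 6}  B2 = {2, 5, 6}  B3 = {1, 5, 6}  B4 = {3, 4, 5}  B5 = {0, 4, 5}
Tree: B1–B2, B2–B3, B1–B4, B4–B5
The largest bag has 3 vertices, giving width 2; this decomposition certifies tw(G) ≤ 2. On the other hand G contains the 3-clique {0, 4, 5}. A clique must lie in a single bag of any decomposition, so no decomposition can have width below 2. Hence tw(G) = 2 exactly.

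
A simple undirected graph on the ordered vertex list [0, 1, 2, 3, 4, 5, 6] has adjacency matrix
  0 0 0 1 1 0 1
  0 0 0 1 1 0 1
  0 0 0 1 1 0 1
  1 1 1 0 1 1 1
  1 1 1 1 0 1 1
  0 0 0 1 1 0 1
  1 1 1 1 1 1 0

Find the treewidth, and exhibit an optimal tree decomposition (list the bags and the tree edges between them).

Treewidth 3.
One such decomposition:
Bags: B1 = {0, 3, 4, 6}  B2 = {3, 4, 5, 6}  B3 = {2, 3, 4, 6}  B4 = {1, 3, 4, 6}
Tree: B1–B2, B1–B3, B1–B4

The largest bag has 4 vertices, giving width 3; this decomposition certifies tw(G) ≤ 3. On the other hand G contains the 4-clique {0, 3, 4, 6}. A clique must lie in a single bag of any decomposition, so no decomposition can have width below 3. Hence tw(G) = 3 exactly.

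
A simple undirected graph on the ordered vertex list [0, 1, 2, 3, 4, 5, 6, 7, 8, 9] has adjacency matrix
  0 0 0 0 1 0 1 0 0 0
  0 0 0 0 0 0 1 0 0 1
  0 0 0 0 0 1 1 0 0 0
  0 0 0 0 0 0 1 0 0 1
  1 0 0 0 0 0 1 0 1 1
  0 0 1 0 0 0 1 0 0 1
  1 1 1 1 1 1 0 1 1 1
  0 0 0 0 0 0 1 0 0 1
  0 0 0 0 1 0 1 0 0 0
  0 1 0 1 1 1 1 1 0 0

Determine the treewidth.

2

A width-2 tree decomposition is:
Bags: B1 = {5, 6, 9}  B2 = {1, 6, 9}  B3 = {6, 7, 9}  B4 = {2, 5, 6}  B5 = {4, 6, 9}  B6 = {0, 4, 6}  B7 = {4, 6, 8}  B8 = {3, 6, 9}
Tree: B1–B2, B1–B3, B1–B4, B1–B5, B5–B6, B6–B7, B2–B8
The largest bag has 3 vertices, giving width 2; this decomposition certifies tw(G) ≤ 2. On the other hand G contains the 3-clique {0, 4, 6}. A clique must lie in a single bag of any decomposition, so no decomposition can have width below 2. Combining the bounds, tw(G) = 2.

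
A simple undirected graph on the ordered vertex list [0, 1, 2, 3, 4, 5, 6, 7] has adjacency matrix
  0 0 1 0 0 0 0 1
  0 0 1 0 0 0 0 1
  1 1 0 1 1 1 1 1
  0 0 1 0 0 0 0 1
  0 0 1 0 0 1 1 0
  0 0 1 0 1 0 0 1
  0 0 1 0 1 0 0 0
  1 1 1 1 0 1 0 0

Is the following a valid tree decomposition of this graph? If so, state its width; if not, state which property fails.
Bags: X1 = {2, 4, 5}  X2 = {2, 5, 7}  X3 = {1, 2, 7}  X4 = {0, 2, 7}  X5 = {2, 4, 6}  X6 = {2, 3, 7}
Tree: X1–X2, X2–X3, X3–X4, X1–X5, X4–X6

Yes; width 2.

Every vertex of G appears in some bag (union = {0, 1, 2, 3, 4, 5, 6, 7}); every edge is covered by a bag; and for each vertex v the set of bags containing v is connected in the bag tree. The decomposition is therefore valid. The largest bag has 3 vertices, so the width is 2.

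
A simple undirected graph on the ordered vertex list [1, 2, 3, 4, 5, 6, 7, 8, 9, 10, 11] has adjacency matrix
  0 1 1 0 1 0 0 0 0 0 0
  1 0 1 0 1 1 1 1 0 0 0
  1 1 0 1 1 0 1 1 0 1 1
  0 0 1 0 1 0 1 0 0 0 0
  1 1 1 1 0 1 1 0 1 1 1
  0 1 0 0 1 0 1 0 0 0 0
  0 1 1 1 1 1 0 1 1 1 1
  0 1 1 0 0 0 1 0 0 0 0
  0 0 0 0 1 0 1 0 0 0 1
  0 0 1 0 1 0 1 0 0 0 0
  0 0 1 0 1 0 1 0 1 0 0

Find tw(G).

A width-3 tree decomposition is:
Bags: B1 = {3, 5, 7, 10}  B2 = {2, 3, 5, 7}  B3 = {3, 5, 7, 11}  B4 = {5, 7, 9, 11}  B5 = {1, 2, 3, 5}  B6 = {3, 4, 5, 7}  B7 = {2, 5, 6, 7}  B8 = {2, 3, 7, 8}
Tree: B1–B2, B2–B3, B3–B4, B2–B5, B3–B6, B2–B7, B2–B8
Each bag holds 4 vertices, so the decomposition has width 3, which upper-bounds the treewidth. On the other hand G contains the 4-clique {2, 3, 7, 8}. A clique must lie in a single bag of any decomposition, so no decomposition can have width below 3. The upper and lower bounds meet at 3, so that is the treewidth.

3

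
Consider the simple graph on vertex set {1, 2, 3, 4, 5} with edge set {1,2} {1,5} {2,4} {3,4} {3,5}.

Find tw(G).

2

A width-2 tree decomposition is:
Bags: B1 = {1, 2, 4}  B2 = {1, 4, 5}  B3 = {3, 4, 5}
Tree: B1–B2, B2–B3
Every bag has size at most 3, so the width is 3 − 1 = 2 and tw(G) ≤ 2. The edges 4–2–1–5–3–4 form a cycle, so G is not a tree and its treewidth is at least 2. The upper and lower bounds meet at 2, so that is the treewidth.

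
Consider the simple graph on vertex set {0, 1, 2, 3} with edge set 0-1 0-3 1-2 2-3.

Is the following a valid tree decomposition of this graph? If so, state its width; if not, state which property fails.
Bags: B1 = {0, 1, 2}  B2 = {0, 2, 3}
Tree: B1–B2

Yes; width 2.

Every vertex of G appears in some bag (union = {0, 1, 2, 3}); every edge is covered by a bag; and for each vertex v the set of bags containing v is connected in the bag tree. The decomposition is therefore valid. The largest bag has 3 vertices, so the width is 2.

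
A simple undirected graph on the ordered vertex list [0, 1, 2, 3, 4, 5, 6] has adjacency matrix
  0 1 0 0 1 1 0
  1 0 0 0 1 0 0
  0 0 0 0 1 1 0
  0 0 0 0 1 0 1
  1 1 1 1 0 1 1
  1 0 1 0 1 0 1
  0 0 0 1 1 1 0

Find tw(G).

2

A width-2 tree decomposition is:
Bags: B1 = {0, 1, 4}  B2 = {0, 4, 5}  B3 = {4, 5, 6}  B4 = {2, 4, 5}  B5 = {3, 4, 6}
Tree: B1–B2, B2–B3, B3–B4, B3–B5
Every bag has size at most 3, so the width is 3 − 1 = 2 and tw(G) ≤ 2. For the lower bound, the 3 vertices {0, 1, 4} are pairwise adjacent, and any tree decomposition puts a clique entirely inside one bag — forcing width ≥ 2. Therefore the treewidth is 2.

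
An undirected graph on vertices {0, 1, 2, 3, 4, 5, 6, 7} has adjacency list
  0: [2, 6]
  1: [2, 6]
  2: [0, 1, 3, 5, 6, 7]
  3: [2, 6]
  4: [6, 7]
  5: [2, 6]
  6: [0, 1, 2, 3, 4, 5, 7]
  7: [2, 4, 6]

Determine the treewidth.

A width-2 tree decomposition is:
Bags: B1 = {2, 5, 6}  B2 = {0, 2, 6}  B3 = {2, 6, 7}  B4 = {2, 3, 6}  B5 = {1, 2, 6}  B6 = {4, 6, 7}
Tree: B1–B2, B1–B3, B2–B4, B2–B5, B3–B6
Each bag holds 3 vertices, so the decomposition has width 2, which upper-bounds the treewidth. For the lower bound, the 3 vertices {0, 2, 6} are pairwise adjacent, and any tree decomposition puts a clique entirely inside one bag — forcing width ≥ 2. Therefore the treewidth is 2.

2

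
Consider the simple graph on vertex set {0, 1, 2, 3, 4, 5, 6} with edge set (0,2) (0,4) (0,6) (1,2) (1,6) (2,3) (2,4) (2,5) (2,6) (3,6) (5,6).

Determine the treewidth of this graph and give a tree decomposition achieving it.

Each bag holds 3 vertices, so the decomposition has width 2, which upper-bounds the treewidth. For the lower bound, the 3 vertices {0, 2, 4} are pairwise adjacent, and any tree decomposition puts a clique entirely inside one bag — forcing width ≥ 2. Therefore the treewidth is 2.

Treewidth 2.
One optimal decomposition is:
Bags: B1 = {0, 2, 6}  B2 = {2, 5, 6}  B3 = {2, 3, 6}  B4 = {1, 2, 6}  B5 = {0, 2, 4}
Tree: B1–B2, B2–B3, B1–B4, B1–B5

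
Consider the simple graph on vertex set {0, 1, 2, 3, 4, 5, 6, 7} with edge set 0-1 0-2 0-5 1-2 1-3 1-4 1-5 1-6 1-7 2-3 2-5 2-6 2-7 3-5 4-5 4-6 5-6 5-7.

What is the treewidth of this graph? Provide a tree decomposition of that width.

Treewidth 3.
One such decomposition:
Bags: B1 = {1, 2, 5, 7}  B2 = {0, 1, 2, 5}  B3 = {1, 2, 5, 6}  B4 = {1, 4, 5, 6}  B5 = {1, 2, 3, 5}
Tree: B1–B2, B2–B3, B3–B4, B3–B5

Every bag has size at most 4, so the width is 4 − 1 = 3 and tw(G) ≤ 3. Conversely, {0, 1, 2, 5} is a clique of size 4, and the vertices of any clique must share a bag in every tree decomposition; so some bag has ≥ 4 vertices and tw(G) ≥ 3. The upper and lower bounds meet at 3, so that is the treewidth.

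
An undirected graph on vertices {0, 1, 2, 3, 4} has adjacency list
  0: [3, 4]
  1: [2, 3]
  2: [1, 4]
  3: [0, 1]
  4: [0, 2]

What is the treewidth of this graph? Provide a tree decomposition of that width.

Treewidth 2.
Bags: B1 = {1, 2, 3}  B2 = {2, 3, 4}  B3 = {0, 3, 4}
Tree: B1–B2, B2–B3

Each bag holds 3 vertices, so the decomposition has width 2, which upper-bounds the treewidth. The edges 3–1–2–4–0–3 form a cycle, so G is not a tree and its treewidth is at least 2. The upper and lower bounds meet at 2, so that is the treewidth.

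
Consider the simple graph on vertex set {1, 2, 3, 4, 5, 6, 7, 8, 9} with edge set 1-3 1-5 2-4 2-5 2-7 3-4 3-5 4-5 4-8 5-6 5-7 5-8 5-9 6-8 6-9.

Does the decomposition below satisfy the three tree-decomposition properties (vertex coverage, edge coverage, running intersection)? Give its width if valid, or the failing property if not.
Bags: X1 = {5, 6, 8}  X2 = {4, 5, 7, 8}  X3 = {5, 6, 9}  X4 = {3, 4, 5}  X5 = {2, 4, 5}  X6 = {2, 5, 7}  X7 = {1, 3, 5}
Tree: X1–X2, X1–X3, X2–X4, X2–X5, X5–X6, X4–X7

A tree decomposition must satisfy three properties: every vertex lies in some bag; for every edge, both endpoints lie together in some bag; and for every vertex, the bags containing it form a connected subtree. Here bags containing vertex 7 are not connected in the tree, so the decomposition is invalid.

No — bags containing vertex 7 are not connected in the tree.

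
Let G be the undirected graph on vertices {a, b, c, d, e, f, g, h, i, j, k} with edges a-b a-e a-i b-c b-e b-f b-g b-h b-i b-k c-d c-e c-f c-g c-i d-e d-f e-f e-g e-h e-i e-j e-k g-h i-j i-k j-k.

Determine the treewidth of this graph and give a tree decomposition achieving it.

The largest bag has 4 vertices, giving width 3; this decomposition certifies tw(G) ≤ 3. On the other hand G contains the 4-clique {c, d, e, f}. A clique must lie in a single bag of any decomposition, so no decomposition can have width below 3. Therefore the treewidth is 3.

Treewidth 3.
One such decomposition:
Bags: B1 = {b, c, e, f}  B2 = {b, c, e, g}  B3 = {b, c, e, i}  B4 = {b, e, g, h}  B5 = {b, e, i, k}  B6 = {a, b, e, i}  B7 = {c, d, e, f}  B8 = {e, i, j, k}
Tree: B1–B2, B2–B3, B2–B4, B3–B5, B5–B6, B1–B7, B5–B8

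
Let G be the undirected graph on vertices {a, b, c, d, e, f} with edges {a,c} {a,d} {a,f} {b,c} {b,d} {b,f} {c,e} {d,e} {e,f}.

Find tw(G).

A width-3 tree decomposition is:
Bags: B1 = {a, b, e, f}  B2 = {a, b, d, e}  B3 = {a, b, c, e}
Tree: B1–B2, B2–B3
Each bag holds 4 vertices, so the decomposition has width 3, which upper-bounds the treewidth. For the lower bound: the 4 vertex sets {a,f}, {b,d}, {e}, {c} are disjoint, each induces a connected subgraph, and every pair is joined by at least one edge of G. Contracting each set to a single vertex therefore yields K_{4} as a minor, and since treewidth is minor-monotone, tw(G) ≥ tw(K_{4}) = 3. Hence tw(G) = 3 exactly.

3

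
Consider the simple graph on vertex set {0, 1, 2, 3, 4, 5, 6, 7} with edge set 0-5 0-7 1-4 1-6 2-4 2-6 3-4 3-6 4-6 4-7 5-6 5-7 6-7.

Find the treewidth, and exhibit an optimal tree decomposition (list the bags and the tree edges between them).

Treewidth 2.
One such decomposition:
Bags: B1 = {5, 6, 7}  B2 = {4, 6, 7}  B3 = {2, 4, 6}  B4 = {0, 5, 7}  B5 = {3, 4, 6}  B6 = {1, 4, 6}
Tree: B1–B2, B2–B3, B1–B4, B3–B5, B2–B6

The largest bag has 3 vertices, giving width 2; this decomposition certifies tw(G) ≤ 2. Conversely, {0, 5, 7} is a clique of size 3, and the vertices of any clique must share a bag in every tree decomposition; so some bag has ≥ 3 vertices and tw(G) ≥ 2. Hence tw(G) = 2 exactly.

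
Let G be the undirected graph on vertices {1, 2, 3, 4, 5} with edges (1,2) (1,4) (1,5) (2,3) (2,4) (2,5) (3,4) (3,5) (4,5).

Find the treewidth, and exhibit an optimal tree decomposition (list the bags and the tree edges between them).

Each bag holds 4 vertices, so the decomposition has width 3, which upper-bounds the treewidth. For the lower bound, the 4 vertices {1, 2, 4, 5} are pairwise adjacent, and any tree decomposition puts a clique entirely inside one bag — forcing width ≥ 3. Hence tw(G) = 3 exactly.

Treewidth 3.
One optimal decomposition is:
Bags: B1 = {1, 2, 4, 5}  B2 = {2, 3, 4, 5}
Tree: B1–B2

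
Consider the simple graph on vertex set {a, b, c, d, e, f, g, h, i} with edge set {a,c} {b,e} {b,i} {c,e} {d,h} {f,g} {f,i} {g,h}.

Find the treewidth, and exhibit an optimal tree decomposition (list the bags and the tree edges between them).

Treewidth 1.
One optimal decomposition is:
Bags: B1 = {a, c}  B2 = {c, e}  B3 = {b, e}  B4 = {b, i}  B5 = {f, i}  B6 = {f, g}  B7 = {g, h}  B8 = {d, h}
Tree: B1–B2, B2–B3, B3–B4, B4–B5, B5–B6, B6–B7, B7–B8

Every bag has size at most 2, so the width is 2 − 1 = 1 and tw(G) ≤ 1. Any graph with an edge has treewidth ≥ 1, and G has the edge a–c. Hence tw(G) = 1 exactly.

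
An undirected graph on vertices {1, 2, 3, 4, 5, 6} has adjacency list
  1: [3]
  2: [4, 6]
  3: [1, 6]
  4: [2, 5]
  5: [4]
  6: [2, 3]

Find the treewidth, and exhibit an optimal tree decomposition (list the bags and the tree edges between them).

Treewidth 1.
One such decomposition:
Bags: B1 = {4, 5}  B2 = {2, 4}  B3 = {2, 6}  B4 = {3, 6}  B5 = {1, 3}
Tree: B1–B2, B2–B3, B3–B4, B4–B5

The largest bag has 2 vertices, giving width 1; this decomposition certifies tw(G) ≤ 1. Since G has at least one edge (e.g. 5–4), it is not an edgeless graph, so tw(G) ≥ 1. Combining the bounds, tw(G) = 1.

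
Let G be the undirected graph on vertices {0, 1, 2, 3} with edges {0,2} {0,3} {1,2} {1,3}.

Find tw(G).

A width-2 tree decomposition is:
Bags: B1 = {1, 2, 3}  B2 = {0, 2, 3}
Tree: B1–B2
Every bag has size at most 3, so the width is 3 − 1 = 2 and tw(G) ≤ 2. For the lower bound, G contains the cycle 2–1–3–0–2, so G is not a forest; only forests have treewidth ≤ 1, hence tw(G) ≥ 2. The upper and lower bounds meet at 2, so that is the treewidth.

2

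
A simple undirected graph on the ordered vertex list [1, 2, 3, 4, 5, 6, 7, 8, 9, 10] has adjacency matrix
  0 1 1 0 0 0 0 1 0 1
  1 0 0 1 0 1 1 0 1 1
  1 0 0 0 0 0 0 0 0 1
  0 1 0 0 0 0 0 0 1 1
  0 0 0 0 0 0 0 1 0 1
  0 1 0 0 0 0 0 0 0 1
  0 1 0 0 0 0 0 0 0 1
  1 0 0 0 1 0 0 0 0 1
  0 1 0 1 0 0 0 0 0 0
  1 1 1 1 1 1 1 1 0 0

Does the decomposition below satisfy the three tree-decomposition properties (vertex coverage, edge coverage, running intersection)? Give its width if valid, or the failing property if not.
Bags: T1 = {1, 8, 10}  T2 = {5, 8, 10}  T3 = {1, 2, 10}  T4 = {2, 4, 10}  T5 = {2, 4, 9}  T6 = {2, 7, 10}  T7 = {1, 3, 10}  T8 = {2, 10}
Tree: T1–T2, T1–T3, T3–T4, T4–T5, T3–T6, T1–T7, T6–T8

A tree decomposition must satisfy three properties: every vertex lies in some bag; for every edge, both endpoints lie together in some bag; and for every vertex, the bags containing it form a connected subtree. Here vertex 6 appears in no bag, so the decomposition is invalid.

No — vertex 6 appears in no bag.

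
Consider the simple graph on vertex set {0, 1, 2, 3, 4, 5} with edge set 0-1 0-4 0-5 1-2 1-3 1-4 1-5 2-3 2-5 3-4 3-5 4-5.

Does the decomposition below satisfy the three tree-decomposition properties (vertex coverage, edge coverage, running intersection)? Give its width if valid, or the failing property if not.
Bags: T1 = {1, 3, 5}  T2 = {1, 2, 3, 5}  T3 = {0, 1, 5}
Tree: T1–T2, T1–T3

No — vertex 4 appears in no bag.

A tree decomposition must satisfy three properties: every vertex lies in some bag; for every edge, both endpoints lie together in some bag; and for every vertex, the bags containing it form a connected subtree. Here vertex 4 appears in no bag, so the decomposition is invalid.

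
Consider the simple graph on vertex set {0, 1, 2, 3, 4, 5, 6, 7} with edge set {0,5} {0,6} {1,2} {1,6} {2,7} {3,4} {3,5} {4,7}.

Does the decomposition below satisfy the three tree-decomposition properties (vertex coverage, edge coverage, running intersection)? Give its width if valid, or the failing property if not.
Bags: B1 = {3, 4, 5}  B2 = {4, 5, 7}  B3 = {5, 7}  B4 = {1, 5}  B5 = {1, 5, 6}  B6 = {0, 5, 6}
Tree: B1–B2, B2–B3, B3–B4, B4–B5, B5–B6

A tree decomposition must satisfy three properties: every vertex lies in some bag; for every edge, both endpoints lie together in some bag; and for every vertex, the bags containing it form a connected subtree. Here vertex 2 appears in no bag, so the decomposition is invalid.

No — vertex 2 appears in no bag.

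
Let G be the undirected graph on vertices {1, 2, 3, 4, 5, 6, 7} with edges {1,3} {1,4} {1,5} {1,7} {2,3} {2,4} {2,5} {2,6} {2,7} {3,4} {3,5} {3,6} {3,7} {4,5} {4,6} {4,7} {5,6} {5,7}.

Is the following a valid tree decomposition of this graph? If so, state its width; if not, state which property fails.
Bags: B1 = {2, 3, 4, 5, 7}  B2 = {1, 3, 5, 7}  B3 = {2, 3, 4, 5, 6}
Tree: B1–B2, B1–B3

A tree decomposition must satisfy three properties: every vertex lies in some bag; for every edge, both endpoints lie together in some bag; and for every vertex, the bags containing it form a connected subtree. Here edge (4,1) lies in no bag, so the decomposition is invalid.

No — edge (4,1) lies in no bag.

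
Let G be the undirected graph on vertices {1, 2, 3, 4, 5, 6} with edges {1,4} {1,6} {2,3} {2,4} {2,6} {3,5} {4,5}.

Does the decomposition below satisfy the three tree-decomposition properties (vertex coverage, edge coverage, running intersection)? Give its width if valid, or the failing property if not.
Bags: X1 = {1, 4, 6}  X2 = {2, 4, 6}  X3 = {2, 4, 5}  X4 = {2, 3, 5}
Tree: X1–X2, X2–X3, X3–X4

Checking the three conditions: (i) the bags cover all of {1, 2, 3, 4, 5, 6}; (ii) for each edge, some bag contains both endpoints; (iii) the bags containing any fixed vertex form a subtree. All hold, so the decomposition is valid with width 3 − 1 = 2.

Yes; width 2.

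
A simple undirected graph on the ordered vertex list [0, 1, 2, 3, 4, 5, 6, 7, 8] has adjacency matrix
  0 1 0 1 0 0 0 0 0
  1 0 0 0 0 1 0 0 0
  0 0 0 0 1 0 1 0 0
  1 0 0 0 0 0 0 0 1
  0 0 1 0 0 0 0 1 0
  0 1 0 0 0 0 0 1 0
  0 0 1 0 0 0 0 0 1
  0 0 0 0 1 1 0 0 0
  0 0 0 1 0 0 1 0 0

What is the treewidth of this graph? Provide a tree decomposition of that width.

Every bag has size at most 3, so the width is 3 − 1 = 2 and tw(G) ≤ 2. Since 8–6–2–4–7–5–1–0–3–8 is a cycle in G, G is not acyclic. Forests are exactly the graphs of treewidth ≤ 1, so tw(G) ≥ 2. Therefore the treewidth is 2.

Treewidth 2.
Bags: B1 = {2, 6, 8}  B2 = {2, 4, 8}  B3 = {4, 7, 8}  B4 = {5, 7, 8}  B5 = {1, 5, 8}  B6 = {0, 1, 8}  B7 = {0, 3, 8}
Tree: B1–B2, B2–B3, B3–B4, B4–B5, B5–B6, B6–B7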